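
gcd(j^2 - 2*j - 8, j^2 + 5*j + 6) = j + 2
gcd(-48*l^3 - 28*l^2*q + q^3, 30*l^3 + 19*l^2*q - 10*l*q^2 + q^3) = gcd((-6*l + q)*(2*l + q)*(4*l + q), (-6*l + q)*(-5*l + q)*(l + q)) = -6*l + q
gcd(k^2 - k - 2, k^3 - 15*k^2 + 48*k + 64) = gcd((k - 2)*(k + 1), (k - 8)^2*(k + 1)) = k + 1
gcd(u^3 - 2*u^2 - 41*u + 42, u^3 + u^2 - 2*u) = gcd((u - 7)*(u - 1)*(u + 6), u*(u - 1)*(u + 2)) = u - 1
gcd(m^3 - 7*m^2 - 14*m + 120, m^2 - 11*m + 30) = m^2 - 11*m + 30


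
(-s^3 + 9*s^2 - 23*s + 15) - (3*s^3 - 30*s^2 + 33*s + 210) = -4*s^3 + 39*s^2 - 56*s - 195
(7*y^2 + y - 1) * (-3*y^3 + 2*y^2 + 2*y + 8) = -21*y^5 + 11*y^4 + 19*y^3 + 56*y^2 + 6*y - 8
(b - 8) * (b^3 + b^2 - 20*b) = b^4 - 7*b^3 - 28*b^2 + 160*b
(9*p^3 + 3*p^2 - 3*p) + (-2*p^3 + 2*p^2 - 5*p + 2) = 7*p^3 + 5*p^2 - 8*p + 2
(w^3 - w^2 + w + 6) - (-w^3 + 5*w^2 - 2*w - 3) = 2*w^3 - 6*w^2 + 3*w + 9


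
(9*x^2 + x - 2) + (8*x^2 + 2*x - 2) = 17*x^2 + 3*x - 4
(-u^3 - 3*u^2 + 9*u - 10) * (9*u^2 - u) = -9*u^5 - 26*u^4 + 84*u^3 - 99*u^2 + 10*u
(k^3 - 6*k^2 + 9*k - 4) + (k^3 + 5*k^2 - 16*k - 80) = 2*k^3 - k^2 - 7*k - 84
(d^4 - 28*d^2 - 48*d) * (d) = d^5 - 28*d^3 - 48*d^2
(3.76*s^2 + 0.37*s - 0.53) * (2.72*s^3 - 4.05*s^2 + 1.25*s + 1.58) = 10.2272*s^5 - 14.2216*s^4 + 1.7599*s^3 + 8.5498*s^2 - 0.0779000000000001*s - 0.8374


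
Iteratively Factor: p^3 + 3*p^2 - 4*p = (p + 4)*(p^2 - p) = (p - 1)*(p + 4)*(p)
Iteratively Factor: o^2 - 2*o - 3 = (o + 1)*(o - 3)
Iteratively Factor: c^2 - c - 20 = (c - 5)*(c + 4)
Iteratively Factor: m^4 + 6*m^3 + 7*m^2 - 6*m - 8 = (m + 1)*(m^3 + 5*m^2 + 2*m - 8) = (m - 1)*(m + 1)*(m^2 + 6*m + 8) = (m - 1)*(m + 1)*(m + 4)*(m + 2)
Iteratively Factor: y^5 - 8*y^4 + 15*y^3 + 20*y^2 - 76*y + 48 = (y - 3)*(y^4 - 5*y^3 + 20*y - 16) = (y - 3)*(y - 1)*(y^3 - 4*y^2 - 4*y + 16) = (y - 3)*(y - 2)*(y - 1)*(y^2 - 2*y - 8) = (y - 4)*(y - 3)*(y - 2)*(y - 1)*(y + 2)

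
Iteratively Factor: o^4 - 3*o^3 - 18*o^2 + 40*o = (o)*(o^3 - 3*o^2 - 18*o + 40) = o*(o - 5)*(o^2 + 2*o - 8) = o*(o - 5)*(o + 4)*(o - 2)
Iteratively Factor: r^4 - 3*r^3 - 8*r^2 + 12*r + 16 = (r - 4)*(r^3 + r^2 - 4*r - 4) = (r - 4)*(r + 2)*(r^2 - r - 2) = (r - 4)*(r - 2)*(r + 2)*(r + 1)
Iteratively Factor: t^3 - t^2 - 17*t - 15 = (t + 1)*(t^2 - 2*t - 15) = (t + 1)*(t + 3)*(t - 5)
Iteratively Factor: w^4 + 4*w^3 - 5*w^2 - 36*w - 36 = (w + 2)*(w^3 + 2*w^2 - 9*w - 18) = (w + 2)^2*(w^2 - 9) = (w - 3)*(w + 2)^2*(w + 3)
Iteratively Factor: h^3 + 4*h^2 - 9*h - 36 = (h + 3)*(h^2 + h - 12) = (h - 3)*(h + 3)*(h + 4)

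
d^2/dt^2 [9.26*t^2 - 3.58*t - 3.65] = 18.5200000000000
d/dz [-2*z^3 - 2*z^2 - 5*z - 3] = -6*z^2 - 4*z - 5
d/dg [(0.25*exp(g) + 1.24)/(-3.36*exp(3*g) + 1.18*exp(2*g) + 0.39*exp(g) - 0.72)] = (1.68*exp(3*g) + 12.2042*exp(2*g) - 2.9264*exp(g) - 0.6636)*exp(g)/(11.2896*exp(6*g) - 7.9296*exp(5*g) - 1.2284*exp(4*g) + 5.7588*exp(3*g) - 1.5471*exp(2*g) - 0.5616*exp(g) + 0.5184)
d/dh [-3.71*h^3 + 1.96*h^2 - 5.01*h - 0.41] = -11.13*h^2 + 3.92*h - 5.01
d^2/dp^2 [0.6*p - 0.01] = 0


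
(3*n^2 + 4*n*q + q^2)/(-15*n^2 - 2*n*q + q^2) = (n + q)/(-5*n + q)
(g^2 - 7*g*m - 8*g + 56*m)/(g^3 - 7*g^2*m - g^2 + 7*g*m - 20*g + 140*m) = (g - 8)/(g^2 - g - 20)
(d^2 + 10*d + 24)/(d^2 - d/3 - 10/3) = 3*(d^2 + 10*d + 24)/(3*d^2 - d - 10)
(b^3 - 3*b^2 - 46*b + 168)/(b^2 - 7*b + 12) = (b^2 + b - 42)/(b - 3)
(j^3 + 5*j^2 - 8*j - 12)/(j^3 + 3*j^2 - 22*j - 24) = (j - 2)/(j - 4)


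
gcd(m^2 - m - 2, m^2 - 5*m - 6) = m + 1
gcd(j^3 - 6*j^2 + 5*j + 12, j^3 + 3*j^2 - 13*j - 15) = j^2 - 2*j - 3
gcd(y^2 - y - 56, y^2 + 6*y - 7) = y + 7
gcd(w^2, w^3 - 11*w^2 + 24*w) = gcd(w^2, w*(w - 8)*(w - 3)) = w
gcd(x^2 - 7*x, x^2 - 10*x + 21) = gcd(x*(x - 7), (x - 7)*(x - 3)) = x - 7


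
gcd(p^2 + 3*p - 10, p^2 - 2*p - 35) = p + 5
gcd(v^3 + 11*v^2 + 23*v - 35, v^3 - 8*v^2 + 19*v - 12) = v - 1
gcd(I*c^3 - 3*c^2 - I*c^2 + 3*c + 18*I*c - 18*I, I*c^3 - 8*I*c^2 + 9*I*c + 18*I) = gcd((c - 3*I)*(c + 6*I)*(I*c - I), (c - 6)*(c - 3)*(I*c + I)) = 1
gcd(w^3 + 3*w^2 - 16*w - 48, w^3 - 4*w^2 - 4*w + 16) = w - 4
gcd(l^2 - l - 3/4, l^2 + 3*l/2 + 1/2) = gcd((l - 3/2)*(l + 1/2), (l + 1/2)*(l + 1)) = l + 1/2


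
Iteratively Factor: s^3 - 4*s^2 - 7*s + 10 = (s - 5)*(s^2 + s - 2) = (s - 5)*(s - 1)*(s + 2)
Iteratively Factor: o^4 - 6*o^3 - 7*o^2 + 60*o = (o - 5)*(o^3 - o^2 - 12*o) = (o - 5)*(o - 4)*(o^2 + 3*o) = o*(o - 5)*(o - 4)*(o + 3)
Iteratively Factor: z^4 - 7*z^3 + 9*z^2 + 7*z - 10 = (z - 1)*(z^3 - 6*z^2 + 3*z + 10) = (z - 2)*(z - 1)*(z^2 - 4*z - 5) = (z - 5)*(z - 2)*(z - 1)*(z + 1)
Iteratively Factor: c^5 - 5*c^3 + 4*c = (c - 1)*(c^4 + c^3 - 4*c^2 - 4*c) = (c - 2)*(c - 1)*(c^3 + 3*c^2 + 2*c) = (c - 2)*(c - 1)*(c + 2)*(c^2 + c) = c*(c - 2)*(c - 1)*(c + 2)*(c + 1)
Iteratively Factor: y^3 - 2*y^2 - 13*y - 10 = (y + 1)*(y^2 - 3*y - 10) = (y - 5)*(y + 1)*(y + 2)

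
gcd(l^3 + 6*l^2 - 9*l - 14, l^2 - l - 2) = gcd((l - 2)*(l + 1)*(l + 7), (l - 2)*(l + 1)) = l^2 - l - 2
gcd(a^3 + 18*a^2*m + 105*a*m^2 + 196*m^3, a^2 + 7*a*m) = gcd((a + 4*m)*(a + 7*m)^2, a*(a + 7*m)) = a + 7*m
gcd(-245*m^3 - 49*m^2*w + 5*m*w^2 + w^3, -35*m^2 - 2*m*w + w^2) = -35*m^2 - 2*m*w + w^2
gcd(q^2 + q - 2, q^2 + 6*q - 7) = q - 1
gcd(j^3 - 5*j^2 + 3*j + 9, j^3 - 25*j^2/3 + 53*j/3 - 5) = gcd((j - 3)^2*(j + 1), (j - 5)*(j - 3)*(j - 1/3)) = j - 3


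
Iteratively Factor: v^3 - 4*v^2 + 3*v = (v - 1)*(v^2 - 3*v) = v*(v - 1)*(v - 3)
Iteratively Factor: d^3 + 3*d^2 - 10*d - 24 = (d - 3)*(d^2 + 6*d + 8) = (d - 3)*(d + 4)*(d + 2)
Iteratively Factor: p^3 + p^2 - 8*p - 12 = (p + 2)*(p^2 - p - 6) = (p - 3)*(p + 2)*(p + 2)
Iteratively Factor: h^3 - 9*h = (h)*(h^2 - 9) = h*(h - 3)*(h + 3)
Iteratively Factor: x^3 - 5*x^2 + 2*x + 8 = (x - 4)*(x^2 - x - 2) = (x - 4)*(x + 1)*(x - 2)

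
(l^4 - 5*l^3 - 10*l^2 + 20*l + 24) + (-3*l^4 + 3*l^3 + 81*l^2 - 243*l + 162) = -2*l^4 - 2*l^3 + 71*l^2 - 223*l + 186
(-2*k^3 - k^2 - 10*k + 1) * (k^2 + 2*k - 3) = -2*k^5 - 5*k^4 - 6*k^3 - 16*k^2 + 32*k - 3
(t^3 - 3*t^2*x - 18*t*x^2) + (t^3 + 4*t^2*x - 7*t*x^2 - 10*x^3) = 2*t^3 + t^2*x - 25*t*x^2 - 10*x^3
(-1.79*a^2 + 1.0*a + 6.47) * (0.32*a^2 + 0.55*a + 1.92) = -0.5728*a^4 - 0.6645*a^3 - 0.8164*a^2 + 5.4785*a + 12.4224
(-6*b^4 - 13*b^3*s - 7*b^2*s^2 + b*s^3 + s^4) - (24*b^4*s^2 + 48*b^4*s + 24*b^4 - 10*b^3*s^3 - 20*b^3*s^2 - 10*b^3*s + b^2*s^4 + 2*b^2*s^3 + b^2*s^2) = -24*b^4*s^2 - 48*b^4*s - 30*b^4 + 10*b^3*s^3 + 20*b^3*s^2 - 3*b^3*s - b^2*s^4 - 2*b^2*s^3 - 8*b^2*s^2 + b*s^3 + s^4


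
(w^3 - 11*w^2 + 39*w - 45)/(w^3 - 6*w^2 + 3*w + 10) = (w^2 - 6*w + 9)/(w^2 - w - 2)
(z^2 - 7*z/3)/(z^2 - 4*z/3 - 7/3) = z/(z + 1)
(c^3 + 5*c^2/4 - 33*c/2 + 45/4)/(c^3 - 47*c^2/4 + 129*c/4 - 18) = (c + 5)/(c - 8)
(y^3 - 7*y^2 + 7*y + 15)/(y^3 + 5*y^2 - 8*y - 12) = (y^2 - 8*y + 15)/(y^2 + 4*y - 12)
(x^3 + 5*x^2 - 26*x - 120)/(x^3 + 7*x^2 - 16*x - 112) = (x^2 + x - 30)/(x^2 + 3*x - 28)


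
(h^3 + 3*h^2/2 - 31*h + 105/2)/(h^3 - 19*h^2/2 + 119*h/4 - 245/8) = 4*(h^2 + 4*h - 21)/(4*h^2 - 28*h + 49)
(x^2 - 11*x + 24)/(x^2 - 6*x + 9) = (x - 8)/(x - 3)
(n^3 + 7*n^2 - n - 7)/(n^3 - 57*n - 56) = (n - 1)/(n - 8)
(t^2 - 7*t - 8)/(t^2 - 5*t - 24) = (t + 1)/(t + 3)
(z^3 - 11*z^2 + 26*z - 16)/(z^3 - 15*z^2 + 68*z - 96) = (z^2 - 3*z + 2)/(z^2 - 7*z + 12)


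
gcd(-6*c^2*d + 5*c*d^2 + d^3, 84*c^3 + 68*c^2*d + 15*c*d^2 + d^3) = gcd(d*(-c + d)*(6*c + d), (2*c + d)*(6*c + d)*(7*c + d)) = 6*c + d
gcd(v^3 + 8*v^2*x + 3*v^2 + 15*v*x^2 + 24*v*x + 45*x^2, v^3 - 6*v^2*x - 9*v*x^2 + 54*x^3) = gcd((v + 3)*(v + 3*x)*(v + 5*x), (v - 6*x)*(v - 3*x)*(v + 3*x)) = v + 3*x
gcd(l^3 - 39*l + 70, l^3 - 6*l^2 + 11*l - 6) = l - 2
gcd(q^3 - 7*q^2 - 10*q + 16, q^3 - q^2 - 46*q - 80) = q^2 - 6*q - 16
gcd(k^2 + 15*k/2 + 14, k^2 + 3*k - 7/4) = k + 7/2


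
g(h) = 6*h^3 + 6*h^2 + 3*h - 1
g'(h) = 18*h^2 + 12*h + 3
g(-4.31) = -382.85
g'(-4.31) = 285.65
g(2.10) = 87.33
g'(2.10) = 107.58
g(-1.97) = -29.50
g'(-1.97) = 49.22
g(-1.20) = -6.33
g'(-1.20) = 14.52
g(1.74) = 53.99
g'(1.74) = 78.38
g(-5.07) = -643.92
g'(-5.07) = 404.85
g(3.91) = 461.12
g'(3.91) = 325.11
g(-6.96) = -1754.15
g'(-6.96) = 791.43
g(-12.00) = -9541.00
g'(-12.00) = 2451.00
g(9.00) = 4886.00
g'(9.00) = 1569.00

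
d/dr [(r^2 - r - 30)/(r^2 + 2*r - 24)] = 3*(r^2 + 4*r + 28)/(r^4 + 4*r^3 - 44*r^2 - 96*r + 576)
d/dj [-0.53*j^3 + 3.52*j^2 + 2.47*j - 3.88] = -1.59*j^2 + 7.04*j + 2.47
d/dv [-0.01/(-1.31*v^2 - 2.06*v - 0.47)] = (-0.0262*v - 0.0206)/(1.31*v^2 + 2.06*v + 0.47)^2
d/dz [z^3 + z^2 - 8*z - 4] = 3*z^2 + 2*z - 8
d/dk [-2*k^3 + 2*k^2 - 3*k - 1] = -6*k^2 + 4*k - 3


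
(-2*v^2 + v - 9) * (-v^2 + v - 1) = 2*v^4 - 3*v^3 + 12*v^2 - 10*v + 9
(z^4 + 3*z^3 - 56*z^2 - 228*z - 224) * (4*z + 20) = 4*z^5 + 32*z^4 - 164*z^3 - 2032*z^2 - 5456*z - 4480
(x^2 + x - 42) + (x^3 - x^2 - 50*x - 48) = x^3 - 49*x - 90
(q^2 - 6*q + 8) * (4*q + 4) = 4*q^3 - 20*q^2 + 8*q + 32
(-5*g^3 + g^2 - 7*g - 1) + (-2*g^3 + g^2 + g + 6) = -7*g^3 + 2*g^2 - 6*g + 5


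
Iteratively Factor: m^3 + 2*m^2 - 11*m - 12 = (m + 1)*(m^2 + m - 12) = (m - 3)*(m + 1)*(m + 4)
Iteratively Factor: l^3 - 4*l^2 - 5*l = (l)*(l^2 - 4*l - 5) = l*(l + 1)*(l - 5)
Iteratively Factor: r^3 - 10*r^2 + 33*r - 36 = (r - 3)*(r^2 - 7*r + 12) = (r - 4)*(r - 3)*(r - 3)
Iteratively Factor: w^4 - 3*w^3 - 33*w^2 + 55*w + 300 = (w + 3)*(w^3 - 6*w^2 - 15*w + 100) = (w - 5)*(w + 3)*(w^2 - w - 20) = (w - 5)^2*(w + 3)*(w + 4)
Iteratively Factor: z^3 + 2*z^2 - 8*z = (z + 4)*(z^2 - 2*z) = (z - 2)*(z + 4)*(z)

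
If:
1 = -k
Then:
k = -1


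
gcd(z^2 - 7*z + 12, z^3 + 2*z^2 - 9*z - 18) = z - 3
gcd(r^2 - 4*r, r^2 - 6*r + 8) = r - 4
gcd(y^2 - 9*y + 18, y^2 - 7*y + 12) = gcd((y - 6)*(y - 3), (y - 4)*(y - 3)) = y - 3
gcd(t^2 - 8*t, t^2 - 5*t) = t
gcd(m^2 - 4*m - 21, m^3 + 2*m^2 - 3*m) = m + 3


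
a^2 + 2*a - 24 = (a - 4)*(a + 6)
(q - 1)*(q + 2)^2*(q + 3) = q^4 + 6*q^3 + 9*q^2 - 4*q - 12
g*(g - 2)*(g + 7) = g^3 + 5*g^2 - 14*g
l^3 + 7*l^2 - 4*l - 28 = (l - 2)*(l + 2)*(l + 7)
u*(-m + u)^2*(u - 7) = m^2*u^2 - 7*m^2*u - 2*m*u^3 + 14*m*u^2 + u^4 - 7*u^3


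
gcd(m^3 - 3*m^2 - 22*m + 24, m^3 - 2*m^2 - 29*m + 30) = m^2 - 7*m + 6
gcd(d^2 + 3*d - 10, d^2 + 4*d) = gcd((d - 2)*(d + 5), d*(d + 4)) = 1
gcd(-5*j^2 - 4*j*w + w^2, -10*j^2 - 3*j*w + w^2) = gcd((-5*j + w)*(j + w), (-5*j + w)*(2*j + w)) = -5*j + w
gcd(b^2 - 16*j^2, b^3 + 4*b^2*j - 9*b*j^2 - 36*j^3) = b + 4*j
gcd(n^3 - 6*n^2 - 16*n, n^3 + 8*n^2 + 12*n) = n^2 + 2*n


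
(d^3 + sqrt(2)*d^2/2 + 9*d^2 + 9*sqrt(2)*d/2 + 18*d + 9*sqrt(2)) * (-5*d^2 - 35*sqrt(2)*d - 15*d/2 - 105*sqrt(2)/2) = -5*d^5 - 75*sqrt(2)*d^4/2 - 105*d^4/2 - 1575*sqrt(2)*d^3/4 - 385*d^3/2 - 4725*sqrt(2)*d^2/4 - 1005*d^2/2 - 2025*sqrt(2)*d/2 - 2205*d/2 - 945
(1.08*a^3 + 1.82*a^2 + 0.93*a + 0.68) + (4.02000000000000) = 1.08*a^3 + 1.82*a^2 + 0.93*a + 4.7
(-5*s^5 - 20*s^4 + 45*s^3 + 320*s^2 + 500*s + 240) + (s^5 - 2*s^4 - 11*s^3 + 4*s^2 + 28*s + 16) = -4*s^5 - 22*s^4 + 34*s^3 + 324*s^2 + 528*s + 256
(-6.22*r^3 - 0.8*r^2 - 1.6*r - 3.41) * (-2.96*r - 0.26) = 18.4112*r^4 + 3.9852*r^3 + 4.944*r^2 + 10.5096*r + 0.8866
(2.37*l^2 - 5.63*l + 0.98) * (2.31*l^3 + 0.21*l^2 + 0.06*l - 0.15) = 5.4747*l^5 - 12.5076*l^4 + 1.2237*l^3 - 0.4875*l^2 + 0.9033*l - 0.147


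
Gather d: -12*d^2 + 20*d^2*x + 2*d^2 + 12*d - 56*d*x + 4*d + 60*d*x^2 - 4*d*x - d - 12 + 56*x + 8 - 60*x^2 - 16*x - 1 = d^2*(20*x - 10) + d*(60*x^2 - 60*x + 15) - 60*x^2 + 40*x - 5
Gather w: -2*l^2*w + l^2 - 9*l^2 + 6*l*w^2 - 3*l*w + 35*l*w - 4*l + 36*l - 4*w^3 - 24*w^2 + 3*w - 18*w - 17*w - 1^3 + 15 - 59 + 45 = -8*l^2 + 32*l - 4*w^3 + w^2*(6*l - 24) + w*(-2*l^2 + 32*l - 32)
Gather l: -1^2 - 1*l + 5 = 4 - l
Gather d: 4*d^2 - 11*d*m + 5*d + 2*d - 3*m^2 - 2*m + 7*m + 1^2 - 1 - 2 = 4*d^2 + d*(7 - 11*m) - 3*m^2 + 5*m - 2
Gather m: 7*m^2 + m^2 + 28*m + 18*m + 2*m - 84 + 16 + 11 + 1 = 8*m^2 + 48*m - 56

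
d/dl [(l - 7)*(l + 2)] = 2*l - 5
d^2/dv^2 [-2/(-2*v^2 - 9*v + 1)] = 4*(-4*v^2 - 18*v + (4*v + 9)^2 + 2)/(2*v^2 + 9*v - 1)^3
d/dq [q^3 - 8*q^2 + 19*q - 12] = 3*q^2 - 16*q + 19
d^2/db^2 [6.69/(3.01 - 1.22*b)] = -19.914792/(1.22*b - 3.01)^3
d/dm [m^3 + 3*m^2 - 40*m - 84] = 3*m^2 + 6*m - 40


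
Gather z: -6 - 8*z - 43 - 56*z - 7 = -64*z - 56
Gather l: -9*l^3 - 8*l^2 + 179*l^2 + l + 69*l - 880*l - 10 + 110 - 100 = -9*l^3 + 171*l^2 - 810*l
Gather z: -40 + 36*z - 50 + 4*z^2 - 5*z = 4*z^2 + 31*z - 90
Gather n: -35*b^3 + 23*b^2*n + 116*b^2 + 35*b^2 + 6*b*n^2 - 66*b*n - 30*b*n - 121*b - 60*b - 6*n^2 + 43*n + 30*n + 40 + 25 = -35*b^3 + 151*b^2 - 181*b + n^2*(6*b - 6) + n*(23*b^2 - 96*b + 73) + 65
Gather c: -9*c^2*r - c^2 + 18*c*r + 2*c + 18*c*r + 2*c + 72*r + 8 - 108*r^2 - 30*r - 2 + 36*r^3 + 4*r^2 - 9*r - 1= c^2*(-9*r - 1) + c*(36*r + 4) + 36*r^3 - 104*r^2 + 33*r + 5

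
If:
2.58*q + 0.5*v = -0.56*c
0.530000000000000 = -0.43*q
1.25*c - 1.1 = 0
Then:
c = 0.88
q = -1.23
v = 5.37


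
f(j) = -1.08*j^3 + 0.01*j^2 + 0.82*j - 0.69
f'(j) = -3.24*j^2 + 0.02*j + 0.82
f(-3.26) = 34.16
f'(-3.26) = -33.68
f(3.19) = -33.03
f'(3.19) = -32.09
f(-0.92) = -0.59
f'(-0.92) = -1.94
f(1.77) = -5.20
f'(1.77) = -9.30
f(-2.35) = 11.45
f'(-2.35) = -17.12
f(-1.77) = 3.88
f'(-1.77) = -9.37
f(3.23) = -34.33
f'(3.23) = -32.92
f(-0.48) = -0.96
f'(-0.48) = 0.06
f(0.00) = -0.69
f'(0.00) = 0.82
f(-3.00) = 26.10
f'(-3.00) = -28.40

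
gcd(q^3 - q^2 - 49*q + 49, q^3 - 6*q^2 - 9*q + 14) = q^2 - 8*q + 7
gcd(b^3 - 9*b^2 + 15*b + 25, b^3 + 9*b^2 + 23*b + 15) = b + 1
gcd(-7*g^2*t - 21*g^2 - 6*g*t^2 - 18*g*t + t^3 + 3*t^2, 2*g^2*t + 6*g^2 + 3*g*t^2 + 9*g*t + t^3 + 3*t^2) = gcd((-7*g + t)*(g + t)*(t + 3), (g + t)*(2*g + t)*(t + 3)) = g*t + 3*g + t^2 + 3*t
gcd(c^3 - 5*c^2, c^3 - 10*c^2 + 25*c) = c^2 - 5*c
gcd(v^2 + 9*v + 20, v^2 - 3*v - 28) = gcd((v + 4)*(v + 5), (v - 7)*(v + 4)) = v + 4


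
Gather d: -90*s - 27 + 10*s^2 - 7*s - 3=10*s^2 - 97*s - 30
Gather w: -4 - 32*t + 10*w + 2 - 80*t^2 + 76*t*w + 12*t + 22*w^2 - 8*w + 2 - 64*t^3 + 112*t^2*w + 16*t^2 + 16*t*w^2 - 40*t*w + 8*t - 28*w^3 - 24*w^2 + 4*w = -64*t^3 - 64*t^2 - 12*t - 28*w^3 + w^2*(16*t - 2) + w*(112*t^2 + 36*t + 6)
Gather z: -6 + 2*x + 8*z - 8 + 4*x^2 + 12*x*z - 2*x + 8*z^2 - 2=4*x^2 + 8*z^2 + z*(12*x + 8) - 16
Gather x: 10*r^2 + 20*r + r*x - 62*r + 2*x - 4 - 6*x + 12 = 10*r^2 - 42*r + x*(r - 4) + 8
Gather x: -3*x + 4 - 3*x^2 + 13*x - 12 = -3*x^2 + 10*x - 8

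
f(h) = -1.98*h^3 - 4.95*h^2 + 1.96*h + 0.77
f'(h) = -5.94*h^2 - 9.9*h + 1.96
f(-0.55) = -1.48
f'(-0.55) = 5.61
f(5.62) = -496.02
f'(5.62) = -241.29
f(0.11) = 0.92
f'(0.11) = 0.80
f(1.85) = -25.08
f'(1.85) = -36.68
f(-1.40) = -6.24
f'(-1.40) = 4.18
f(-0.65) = -2.05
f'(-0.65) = 5.89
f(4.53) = -275.99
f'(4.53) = -164.78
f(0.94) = -3.41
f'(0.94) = -12.59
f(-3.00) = 3.80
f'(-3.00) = -21.80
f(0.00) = 0.77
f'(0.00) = 1.96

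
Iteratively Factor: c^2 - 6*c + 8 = (c - 4)*(c - 2)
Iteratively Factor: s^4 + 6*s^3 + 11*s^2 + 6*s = (s + 3)*(s^3 + 3*s^2 + 2*s) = (s + 2)*(s + 3)*(s^2 + s) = s*(s + 2)*(s + 3)*(s + 1)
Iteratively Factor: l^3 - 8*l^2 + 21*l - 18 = (l - 3)*(l^2 - 5*l + 6) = (l - 3)^2*(l - 2)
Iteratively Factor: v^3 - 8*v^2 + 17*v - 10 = (v - 2)*(v^2 - 6*v + 5) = (v - 5)*(v - 2)*(v - 1)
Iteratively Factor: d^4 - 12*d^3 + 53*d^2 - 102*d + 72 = (d - 3)*(d^3 - 9*d^2 + 26*d - 24) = (d - 3)*(d - 2)*(d^2 - 7*d + 12) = (d - 3)^2*(d - 2)*(d - 4)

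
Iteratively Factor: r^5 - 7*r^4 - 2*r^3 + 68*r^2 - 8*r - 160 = (r - 4)*(r^4 - 3*r^3 - 14*r^2 + 12*r + 40) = (r - 4)*(r + 2)*(r^3 - 5*r^2 - 4*r + 20) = (r - 5)*(r - 4)*(r + 2)*(r^2 - 4) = (r - 5)*(r - 4)*(r - 2)*(r + 2)*(r + 2)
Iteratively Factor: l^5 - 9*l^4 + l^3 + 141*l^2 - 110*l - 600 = (l - 5)*(l^4 - 4*l^3 - 19*l^2 + 46*l + 120) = (l - 5)^2*(l^3 + l^2 - 14*l - 24) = (l - 5)^2*(l + 2)*(l^2 - l - 12) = (l - 5)^2*(l - 4)*(l + 2)*(l + 3)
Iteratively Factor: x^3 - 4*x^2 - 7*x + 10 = (x - 1)*(x^2 - 3*x - 10) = (x - 5)*(x - 1)*(x + 2)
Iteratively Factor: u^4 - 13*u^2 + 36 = (u + 3)*(u^3 - 3*u^2 - 4*u + 12) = (u + 2)*(u + 3)*(u^2 - 5*u + 6) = (u - 3)*(u + 2)*(u + 3)*(u - 2)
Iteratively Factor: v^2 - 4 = (v + 2)*(v - 2)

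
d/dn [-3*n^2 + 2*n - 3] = 2 - 6*n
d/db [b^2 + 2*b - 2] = 2*b + 2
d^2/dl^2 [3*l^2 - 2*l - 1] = 6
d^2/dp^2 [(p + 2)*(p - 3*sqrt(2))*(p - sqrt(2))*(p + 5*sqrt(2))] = 12*p^2 + 6*sqrt(2)*p + 12*p - 68 + 4*sqrt(2)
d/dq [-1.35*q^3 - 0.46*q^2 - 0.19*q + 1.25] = -4.05*q^2 - 0.92*q - 0.19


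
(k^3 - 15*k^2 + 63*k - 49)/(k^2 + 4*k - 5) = (k^2 - 14*k + 49)/(k + 5)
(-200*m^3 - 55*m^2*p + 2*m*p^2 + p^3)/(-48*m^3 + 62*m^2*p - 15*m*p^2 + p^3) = (25*m^2 + 10*m*p + p^2)/(6*m^2 - 7*m*p + p^2)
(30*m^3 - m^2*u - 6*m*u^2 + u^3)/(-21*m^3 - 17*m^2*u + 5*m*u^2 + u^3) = (-10*m^2 - 3*m*u + u^2)/(7*m^2 + 8*m*u + u^2)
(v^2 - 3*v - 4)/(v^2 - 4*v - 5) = (v - 4)/(v - 5)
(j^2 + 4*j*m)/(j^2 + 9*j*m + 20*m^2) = j/(j + 5*m)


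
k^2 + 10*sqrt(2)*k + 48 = (k + 4*sqrt(2))*(k + 6*sqrt(2))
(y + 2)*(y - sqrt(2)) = y^2 - sqrt(2)*y + 2*y - 2*sqrt(2)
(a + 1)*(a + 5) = a^2 + 6*a + 5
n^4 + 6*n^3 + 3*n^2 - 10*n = n*(n - 1)*(n + 2)*(n + 5)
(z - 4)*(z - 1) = z^2 - 5*z + 4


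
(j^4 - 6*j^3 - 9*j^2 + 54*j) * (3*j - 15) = 3*j^5 - 33*j^4 + 63*j^3 + 297*j^2 - 810*j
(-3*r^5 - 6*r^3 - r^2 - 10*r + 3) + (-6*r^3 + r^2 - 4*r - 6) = -3*r^5 - 12*r^3 - 14*r - 3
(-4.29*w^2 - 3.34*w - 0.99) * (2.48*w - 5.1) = -10.6392*w^3 + 13.5958*w^2 + 14.5788*w + 5.049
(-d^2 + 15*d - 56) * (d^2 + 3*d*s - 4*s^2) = -d^4 - 3*d^3*s + 15*d^3 + 4*d^2*s^2 + 45*d^2*s - 56*d^2 - 60*d*s^2 - 168*d*s + 224*s^2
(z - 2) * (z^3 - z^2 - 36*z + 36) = z^4 - 3*z^3 - 34*z^2 + 108*z - 72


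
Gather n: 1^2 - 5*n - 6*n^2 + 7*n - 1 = -6*n^2 + 2*n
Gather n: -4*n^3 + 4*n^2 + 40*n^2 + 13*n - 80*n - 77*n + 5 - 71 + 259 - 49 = -4*n^3 + 44*n^2 - 144*n + 144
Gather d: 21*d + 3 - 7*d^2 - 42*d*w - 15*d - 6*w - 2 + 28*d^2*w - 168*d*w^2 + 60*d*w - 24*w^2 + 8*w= d^2*(28*w - 7) + d*(-168*w^2 + 18*w + 6) - 24*w^2 + 2*w + 1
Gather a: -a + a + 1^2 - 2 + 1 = 0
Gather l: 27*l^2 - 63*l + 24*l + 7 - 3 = 27*l^2 - 39*l + 4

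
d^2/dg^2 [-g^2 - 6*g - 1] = -2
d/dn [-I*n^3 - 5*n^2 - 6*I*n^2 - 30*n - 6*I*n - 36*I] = -3*I*n^2 - 2*n*(5 + 6*I) - 30 - 6*I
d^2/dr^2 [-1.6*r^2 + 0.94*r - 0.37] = -3.20000000000000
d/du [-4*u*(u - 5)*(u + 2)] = -12*u^2 + 24*u + 40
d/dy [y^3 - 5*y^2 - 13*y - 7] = 3*y^2 - 10*y - 13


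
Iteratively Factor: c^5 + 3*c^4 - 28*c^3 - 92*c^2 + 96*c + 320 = (c - 5)*(c^4 + 8*c^3 + 12*c^2 - 32*c - 64) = (c - 5)*(c - 2)*(c^3 + 10*c^2 + 32*c + 32) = (c - 5)*(c - 2)*(c + 2)*(c^2 + 8*c + 16) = (c - 5)*(c - 2)*(c + 2)*(c + 4)*(c + 4)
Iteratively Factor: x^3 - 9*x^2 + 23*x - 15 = (x - 3)*(x^2 - 6*x + 5) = (x - 3)*(x - 1)*(x - 5)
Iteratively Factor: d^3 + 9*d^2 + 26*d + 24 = (d + 4)*(d^2 + 5*d + 6) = (d + 3)*(d + 4)*(d + 2)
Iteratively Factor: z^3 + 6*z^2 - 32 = (z - 2)*(z^2 + 8*z + 16) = (z - 2)*(z + 4)*(z + 4)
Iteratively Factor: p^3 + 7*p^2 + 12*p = (p + 4)*(p^2 + 3*p) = p*(p + 4)*(p + 3)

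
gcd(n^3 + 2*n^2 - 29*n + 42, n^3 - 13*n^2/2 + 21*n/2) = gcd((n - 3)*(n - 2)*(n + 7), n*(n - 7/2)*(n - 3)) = n - 3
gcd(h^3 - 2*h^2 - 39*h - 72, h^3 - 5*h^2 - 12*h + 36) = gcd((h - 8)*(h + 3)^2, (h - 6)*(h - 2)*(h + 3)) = h + 3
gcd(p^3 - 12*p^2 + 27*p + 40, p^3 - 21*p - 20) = p^2 - 4*p - 5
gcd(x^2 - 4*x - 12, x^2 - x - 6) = x + 2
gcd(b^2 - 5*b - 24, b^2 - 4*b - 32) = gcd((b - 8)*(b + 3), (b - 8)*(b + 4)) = b - 8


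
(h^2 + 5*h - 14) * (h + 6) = h^3 + 11*h^2 + 16*h - 84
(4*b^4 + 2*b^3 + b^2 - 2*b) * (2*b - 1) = 8*b^5 - 5*b^2 + 2*b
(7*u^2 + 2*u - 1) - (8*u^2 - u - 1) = -u^2 + 3*u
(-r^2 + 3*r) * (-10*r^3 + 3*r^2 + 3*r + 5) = 10*r^5 - 33*r^4 + 6*r^3 + 4*r^2 + 15*r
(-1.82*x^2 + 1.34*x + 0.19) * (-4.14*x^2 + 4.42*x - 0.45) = 7.5348*x^4 - 13.592*x^3 + 5.9552*x^2 + 0.2368*x - 0.0855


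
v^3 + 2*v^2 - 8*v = v*(v - 2)*(v + 4)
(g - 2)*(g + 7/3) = g^2 + g/3 - 14/3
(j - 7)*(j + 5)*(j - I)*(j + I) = j^4 - 2*j^3 - 34*j^2 - 2*j - 35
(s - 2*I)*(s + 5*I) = s^2 + 3*I*s + 10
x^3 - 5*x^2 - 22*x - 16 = (x - 8)*(x + 1)*(x + 2)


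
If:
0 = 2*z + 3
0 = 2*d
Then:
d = 0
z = -3/2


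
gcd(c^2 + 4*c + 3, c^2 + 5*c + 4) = c + 1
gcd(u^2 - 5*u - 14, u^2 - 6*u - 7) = u - 7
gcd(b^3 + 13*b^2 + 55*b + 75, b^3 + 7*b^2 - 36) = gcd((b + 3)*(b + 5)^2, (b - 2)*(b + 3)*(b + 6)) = b + 3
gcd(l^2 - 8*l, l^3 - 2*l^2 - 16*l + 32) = 1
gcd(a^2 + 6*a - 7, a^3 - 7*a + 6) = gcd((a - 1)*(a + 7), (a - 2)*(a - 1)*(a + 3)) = a - 1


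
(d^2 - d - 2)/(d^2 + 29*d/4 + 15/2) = 4*(d^2 - d - 2)/(4*d^2 + 29*d + 30)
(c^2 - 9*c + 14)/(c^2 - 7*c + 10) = (c - 7)/(c - 5)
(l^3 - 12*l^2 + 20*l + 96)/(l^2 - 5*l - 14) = (l^2 - 14*l + 48)/(l - 7)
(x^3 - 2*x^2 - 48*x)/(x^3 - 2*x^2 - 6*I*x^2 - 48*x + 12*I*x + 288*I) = x/(x - 6*I)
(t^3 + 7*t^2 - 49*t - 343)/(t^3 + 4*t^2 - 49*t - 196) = (t + 7)/(t + 4)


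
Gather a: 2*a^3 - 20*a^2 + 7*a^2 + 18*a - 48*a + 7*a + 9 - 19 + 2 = 2*a^3 - 13*a^2 - 23*a - 8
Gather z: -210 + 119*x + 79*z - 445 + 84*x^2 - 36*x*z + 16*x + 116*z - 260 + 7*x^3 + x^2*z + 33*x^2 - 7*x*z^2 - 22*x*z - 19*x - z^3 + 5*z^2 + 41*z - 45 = 7*x^3 + 117*x^2 + 116*x - z^3 + z^2*(5 - 7*x) + z*(x^2 - 58*x + 236) - 960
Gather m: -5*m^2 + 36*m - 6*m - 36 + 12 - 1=-5*m^2 + 30*m - 25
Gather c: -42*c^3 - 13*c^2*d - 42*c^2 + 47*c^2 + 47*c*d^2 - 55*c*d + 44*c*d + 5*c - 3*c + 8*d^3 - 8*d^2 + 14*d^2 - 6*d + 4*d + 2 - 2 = -42*c^3 + c^2*(5 - 13*d) + c*(47*d^2 - 11*d + 2) + 8*d^3 + 6*d^2 - 2*d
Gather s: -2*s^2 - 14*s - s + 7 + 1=-2*s^2 - 15*s + 8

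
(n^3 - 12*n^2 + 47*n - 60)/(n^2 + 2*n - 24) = (n^2 - 8*n + 15)/(n + 6)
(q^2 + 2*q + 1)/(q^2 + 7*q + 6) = (q + 1)/(q + 6)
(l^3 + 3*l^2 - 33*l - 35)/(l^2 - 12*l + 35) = (l^2 + 8*l + 7)/(l - 7)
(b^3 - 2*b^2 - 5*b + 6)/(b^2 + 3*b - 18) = (b^2 + b - 2)/(b + 6)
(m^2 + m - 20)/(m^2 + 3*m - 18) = (m^2 + m - 20)/(m^2 + 3*m - 18)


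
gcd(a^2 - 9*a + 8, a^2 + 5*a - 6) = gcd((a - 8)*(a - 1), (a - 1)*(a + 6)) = a - 1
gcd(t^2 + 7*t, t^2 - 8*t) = t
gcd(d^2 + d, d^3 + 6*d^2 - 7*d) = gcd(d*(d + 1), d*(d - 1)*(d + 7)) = d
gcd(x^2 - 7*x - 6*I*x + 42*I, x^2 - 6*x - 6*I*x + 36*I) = x - 6*I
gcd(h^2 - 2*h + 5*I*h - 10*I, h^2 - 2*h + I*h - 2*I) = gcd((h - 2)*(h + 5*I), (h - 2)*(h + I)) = h - 2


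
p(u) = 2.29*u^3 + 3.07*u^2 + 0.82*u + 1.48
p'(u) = 6.87*u^2 + 6.14*u + 0.82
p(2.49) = 57.91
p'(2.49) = 58.70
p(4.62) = 296.62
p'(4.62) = 175.82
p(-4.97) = -207.89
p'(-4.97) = 140.00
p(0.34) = 2.20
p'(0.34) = 3.70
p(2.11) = 38.39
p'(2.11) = 44.36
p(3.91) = 188.51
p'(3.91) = 129.86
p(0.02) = 1.50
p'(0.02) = 0.95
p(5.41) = 458.37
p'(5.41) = 235.11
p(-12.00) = -3523.40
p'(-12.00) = 916.42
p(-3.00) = -35.18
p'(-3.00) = 44.23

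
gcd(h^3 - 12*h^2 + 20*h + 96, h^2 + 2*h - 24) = 1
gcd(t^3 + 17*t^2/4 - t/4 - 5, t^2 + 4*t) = t + 4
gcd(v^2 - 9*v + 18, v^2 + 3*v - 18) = v - 3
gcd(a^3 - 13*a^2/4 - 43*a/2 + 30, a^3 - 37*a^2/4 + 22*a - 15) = a^2 - 29*a/4 + 15/2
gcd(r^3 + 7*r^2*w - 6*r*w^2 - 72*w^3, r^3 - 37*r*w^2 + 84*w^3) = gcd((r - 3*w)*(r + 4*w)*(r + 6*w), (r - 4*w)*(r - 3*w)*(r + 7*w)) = r - 3*w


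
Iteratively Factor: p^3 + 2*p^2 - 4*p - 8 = (p - 2)*(p^2 + 4*p + 4) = (p - 2)*(p + 2)*(p + 2)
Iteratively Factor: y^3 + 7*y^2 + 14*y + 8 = (y + 4)*(y^2 + 3*y + 2) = (y + 2)*(y + 4)*(y + 1)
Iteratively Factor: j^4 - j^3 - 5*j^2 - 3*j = (j - 3)*(j^3 + 2*j^2 + j) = (j - 3)*(j + 1)*(j^2 + j) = j*(j - 3)*(j + 1)*(j + 1)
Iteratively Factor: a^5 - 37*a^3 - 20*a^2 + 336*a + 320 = (a - 5)*(a^4 + 5*a^3 - 12*a^2 - 80*a - 64) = (a - 5)*(a + 4)*(a^3 + a^2 - 16*a - 16) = (a - 5)*(a - 4)*(a + 4)*(a^2 + 5*a + 4) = (a - 5)*(a - 4)*(a + 4)^2*(a + 1)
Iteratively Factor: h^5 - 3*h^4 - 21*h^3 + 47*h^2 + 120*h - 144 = (h - 1)*(h^4 - 2*h^3 - 23*h^2 + 24*h + 144) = (h - 1)*(h + 3)*(h^3 - 5*h^2 - 8*h + 48) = (h - 4)*(h - 1)*(h + 3)*(h^2 - h - 12) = (h - 4)^2*(h - 1)*(h + 3)*(h + 3)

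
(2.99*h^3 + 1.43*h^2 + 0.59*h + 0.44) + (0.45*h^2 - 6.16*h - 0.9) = 2.99*h^3 + 1.88*h^2 - 5.57*h - 0.46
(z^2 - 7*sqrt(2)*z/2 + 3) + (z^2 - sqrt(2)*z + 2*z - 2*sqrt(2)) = 2*z^2 - 9*sqrt(2)*z/2 + 2*z - 2*sqrt(2) + 3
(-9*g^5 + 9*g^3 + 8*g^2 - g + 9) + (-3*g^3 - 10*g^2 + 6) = -9*g^5 + 6*g^3 - 2*g^2 - g + 15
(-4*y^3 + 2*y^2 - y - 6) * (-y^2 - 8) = 4*y^5 - 2*y^4 + 33*y^3 - 10*y^2 + 8*y + 48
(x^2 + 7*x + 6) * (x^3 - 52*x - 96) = x^5 + 7*x^4 - 46*x^3 - 460*x^2 - 984*x - 576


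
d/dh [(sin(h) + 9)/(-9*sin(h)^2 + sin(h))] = 9*(18/tan(h) - cos(h)^3/sin(h)^2)/(9*sin(h) - 1)^2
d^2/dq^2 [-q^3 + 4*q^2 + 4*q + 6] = 8 - 6*q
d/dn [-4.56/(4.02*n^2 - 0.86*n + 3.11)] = (36.6624*n - 3.9216)/(4.02*n^2 - 0.86*n + 3.11)^2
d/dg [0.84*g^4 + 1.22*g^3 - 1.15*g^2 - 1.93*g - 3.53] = 3.36*g^3 + 3.66*g^2 - 2.3*g - 1.93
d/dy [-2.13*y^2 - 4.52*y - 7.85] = -4.26*y - 4.52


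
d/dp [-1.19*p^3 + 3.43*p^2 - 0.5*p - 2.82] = -3.57*p^2 + 6.86*p - 0.5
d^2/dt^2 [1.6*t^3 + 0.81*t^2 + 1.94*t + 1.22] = 9.6*t + 1.62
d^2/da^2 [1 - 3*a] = 0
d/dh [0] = 0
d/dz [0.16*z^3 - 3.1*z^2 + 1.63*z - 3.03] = 0.48*z^2 - 6.2*z + 1.63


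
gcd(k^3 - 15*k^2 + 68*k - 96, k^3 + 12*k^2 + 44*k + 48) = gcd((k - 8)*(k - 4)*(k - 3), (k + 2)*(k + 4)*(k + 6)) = 1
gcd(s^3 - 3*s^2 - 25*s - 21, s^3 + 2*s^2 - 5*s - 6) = s^2 + 4*s + 3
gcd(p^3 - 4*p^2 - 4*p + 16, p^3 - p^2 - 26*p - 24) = 1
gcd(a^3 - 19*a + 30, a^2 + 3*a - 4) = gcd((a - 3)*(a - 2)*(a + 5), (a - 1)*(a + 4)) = 1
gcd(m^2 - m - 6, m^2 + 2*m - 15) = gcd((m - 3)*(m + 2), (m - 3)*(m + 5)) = m - 3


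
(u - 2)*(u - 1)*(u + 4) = u^3 + u^2 - 10*u + 8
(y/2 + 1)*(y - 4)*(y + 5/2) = y^3/2 + y^2/4 - 13*y/2 - 10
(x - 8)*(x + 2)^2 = x^3 - 4*x^2 - 28*x - 32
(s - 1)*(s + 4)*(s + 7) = s^3 + 10*s^2 + 17*s - 28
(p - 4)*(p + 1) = p^2 - 3*p - 4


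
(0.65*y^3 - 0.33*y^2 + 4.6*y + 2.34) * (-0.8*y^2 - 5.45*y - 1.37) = -0.52*y^5 - 3.2785*y^4 - 2.772*y^3 - 26.4899*y^2 - 19.055*y - 3.2058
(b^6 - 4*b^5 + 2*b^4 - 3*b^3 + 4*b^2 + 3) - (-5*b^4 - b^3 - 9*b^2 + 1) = b^6 - 4*b^5 + 7*b^4 - 2*b^3 + 13*b^2 + 2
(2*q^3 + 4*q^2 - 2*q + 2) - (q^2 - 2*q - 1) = 2*q^3 + 3*q^2 + 3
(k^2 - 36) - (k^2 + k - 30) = -k - 6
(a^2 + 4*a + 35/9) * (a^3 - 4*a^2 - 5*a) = a^5 - 154*a^3/9 - 320*a^2/9 - 175*a/9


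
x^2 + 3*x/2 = x*(x + 3/2)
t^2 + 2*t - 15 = (t - 3)*(t + 5)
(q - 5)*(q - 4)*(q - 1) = q^3 - 10*q^2 + 29*q - 20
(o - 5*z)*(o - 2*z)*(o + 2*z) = o^3 - 5*o^2*z - 4*o*z^2 + 20*z^3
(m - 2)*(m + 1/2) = m^2 - 3*m/2 - 1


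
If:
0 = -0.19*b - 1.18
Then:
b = -6.21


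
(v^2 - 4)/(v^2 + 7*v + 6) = (v^2 - 4)/(v^2 + 7*v + 6)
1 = 1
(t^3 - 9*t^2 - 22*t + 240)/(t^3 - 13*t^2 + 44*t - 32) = (t^2 - t - 30)/(t^2 - 5*t + 4)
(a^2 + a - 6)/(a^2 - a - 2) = (a + 3)/(a + 1)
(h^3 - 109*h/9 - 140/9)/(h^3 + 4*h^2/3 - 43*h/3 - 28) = (h + 5/3)/(h + 3)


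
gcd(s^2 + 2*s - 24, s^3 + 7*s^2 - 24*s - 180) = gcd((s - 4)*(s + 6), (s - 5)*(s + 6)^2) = s + 6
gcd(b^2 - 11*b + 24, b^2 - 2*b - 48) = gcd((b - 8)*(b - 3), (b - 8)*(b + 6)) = b - 8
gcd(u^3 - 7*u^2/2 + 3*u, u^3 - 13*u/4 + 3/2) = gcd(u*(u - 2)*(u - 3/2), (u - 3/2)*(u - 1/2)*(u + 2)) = u - 3/2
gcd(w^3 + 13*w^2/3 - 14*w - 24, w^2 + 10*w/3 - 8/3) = 1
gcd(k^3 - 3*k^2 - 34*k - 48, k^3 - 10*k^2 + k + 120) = k^2 - 5*k - 24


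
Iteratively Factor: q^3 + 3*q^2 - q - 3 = (q + 3)*(q^2 - 1) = (q + 1)*(q + 3)*(q - 1)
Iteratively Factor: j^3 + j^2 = (j + 1)*(j^2) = j*(j + 1)*(j)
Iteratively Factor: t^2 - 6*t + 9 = (t - 3)*(t - 3)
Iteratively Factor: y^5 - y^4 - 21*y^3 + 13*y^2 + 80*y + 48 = (y + 1)*(y^4 - 2*y^3 - 19*y^2 + 32*y + 48) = (y - 3)*(y + 1)*(y^3 + y^2 - 16*y - 16) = (y - 4)*(y - 3)*(y + 1)*(y^2 + 5*y + 4) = (y - 4)*(y - 3)*(y + 1)*(y + 4)*(y + 1)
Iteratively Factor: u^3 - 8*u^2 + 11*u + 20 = (u + 1)*(u^2 - 9*u + 20) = (u - 4)*(u + 1)*(u - 5)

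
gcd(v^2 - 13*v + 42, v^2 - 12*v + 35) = v - 7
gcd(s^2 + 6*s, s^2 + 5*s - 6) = s + 6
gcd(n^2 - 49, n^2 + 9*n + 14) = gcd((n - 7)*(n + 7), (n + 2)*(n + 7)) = n + 7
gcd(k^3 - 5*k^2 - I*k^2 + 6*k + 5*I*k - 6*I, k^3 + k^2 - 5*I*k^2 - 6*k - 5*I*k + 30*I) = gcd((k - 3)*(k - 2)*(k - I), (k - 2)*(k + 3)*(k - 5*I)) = k - 2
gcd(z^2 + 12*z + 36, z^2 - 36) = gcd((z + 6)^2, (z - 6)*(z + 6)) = z + 6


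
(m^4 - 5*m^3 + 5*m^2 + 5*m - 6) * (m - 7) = m^5 - 12*m^4 + 40*m^3 - 30*m^2 - 41*m + 42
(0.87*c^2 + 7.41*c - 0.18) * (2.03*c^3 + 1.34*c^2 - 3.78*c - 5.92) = 1.7661*c^5 + 16.2081*c^4 + 6.2754*c^3 - 33.4014*c^2 - 43.1868*c + 1.0656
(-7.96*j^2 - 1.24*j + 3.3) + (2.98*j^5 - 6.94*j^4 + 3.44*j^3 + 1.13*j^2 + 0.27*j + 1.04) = 2.98*j^5 - 6.94*j^4 + 3.44*j^3 - 6.83*j^2 - 0.97*j + 4.34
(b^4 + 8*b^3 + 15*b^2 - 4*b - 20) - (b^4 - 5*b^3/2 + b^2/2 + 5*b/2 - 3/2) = 21*b^3/2 + 29*b^2/2 - 13*b/2 - 37/2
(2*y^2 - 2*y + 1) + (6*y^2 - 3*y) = 8*y^2 - 5*y + 1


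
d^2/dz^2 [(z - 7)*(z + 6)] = 2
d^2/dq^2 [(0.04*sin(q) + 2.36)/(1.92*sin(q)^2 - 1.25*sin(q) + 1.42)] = (-0.147456*sin(q)^5 - 34.895616*sin(q)^4 + 17.941248*sin(q)^3 + 74.17814*sin(q)^2 - 38.907992*sin(q) - 5.351608)/(7.077888*sin(q)^6 - 13.824*sin(q)^5 + 24.704064*sin(q)^4 - 22.401125*sin(q)^3 + 18.270714*sin(q)^2 - 7.5615*sin(q) + 2.863288)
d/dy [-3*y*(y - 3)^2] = 9*(1 - y)*(y - 3)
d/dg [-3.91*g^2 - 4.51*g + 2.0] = -7.82*g - 4.51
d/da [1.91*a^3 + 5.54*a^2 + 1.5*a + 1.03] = 5.73*a^2 + 11.08*a + 1.5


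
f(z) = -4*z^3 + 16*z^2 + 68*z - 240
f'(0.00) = 68.00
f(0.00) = -240.00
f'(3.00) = 56.00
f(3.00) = 0.00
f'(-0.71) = 39.23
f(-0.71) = -278.78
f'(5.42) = -111.08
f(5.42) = -38.30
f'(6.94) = -287.88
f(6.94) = -334.48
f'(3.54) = 30.90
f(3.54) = 23.78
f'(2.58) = 70.68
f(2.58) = -26.75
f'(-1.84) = -31.51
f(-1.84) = -286.03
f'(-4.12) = -267.53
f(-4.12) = 31.17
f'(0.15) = 72.53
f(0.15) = -229.45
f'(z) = -12*z^2 + 32*z + 68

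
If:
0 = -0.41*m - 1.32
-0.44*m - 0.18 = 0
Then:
No Solution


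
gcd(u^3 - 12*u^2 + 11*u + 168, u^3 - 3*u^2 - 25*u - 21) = u^2 - 4*u - 21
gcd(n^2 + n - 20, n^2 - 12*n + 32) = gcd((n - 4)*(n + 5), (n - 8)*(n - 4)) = n - 4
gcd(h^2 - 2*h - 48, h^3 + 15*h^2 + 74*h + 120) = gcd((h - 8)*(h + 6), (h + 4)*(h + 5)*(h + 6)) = h + 6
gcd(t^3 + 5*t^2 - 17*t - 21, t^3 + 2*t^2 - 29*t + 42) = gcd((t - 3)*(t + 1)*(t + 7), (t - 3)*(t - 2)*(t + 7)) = t^2 + 4*t - 21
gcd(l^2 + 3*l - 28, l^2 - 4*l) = l - 4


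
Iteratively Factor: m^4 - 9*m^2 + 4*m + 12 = (m - 2)*(m^3 + 2*m^2 - 5*m - 6) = (m - 2)*(m + 1)*(m^2 + m - 6) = (m - 2)*(m + 1)*(m + 3)*(m - 2)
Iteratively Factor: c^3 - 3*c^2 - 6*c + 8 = (c + 2)*(c^2 - 5*c + 4) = (c - 4)*(c + 2)*(c - 1)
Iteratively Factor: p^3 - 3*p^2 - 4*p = (p - 4)*(p^2 + p) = p*(p - 4)*(p + 1)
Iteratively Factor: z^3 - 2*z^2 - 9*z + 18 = (z - 2)*(z^2 - 9) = (z - 3)*(z - 2)*(z + 3)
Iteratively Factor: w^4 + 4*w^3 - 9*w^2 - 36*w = (w + 3)*(w^3 + w^2 - 12*w) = (w + 3)*(w + 4)*(w^2 - 3*w) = w*(w + 3)*(w + 4)*(w - 3)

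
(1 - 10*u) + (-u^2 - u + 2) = -u^2 - 11*u + 3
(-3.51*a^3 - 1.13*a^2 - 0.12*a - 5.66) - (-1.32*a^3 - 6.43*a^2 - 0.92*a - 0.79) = -2.19*a^3 + 5.3*a^2 + 0.8*a - 4.87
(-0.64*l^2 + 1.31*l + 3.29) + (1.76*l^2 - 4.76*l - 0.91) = 1.12*l^2 - 3.45*l + 2.38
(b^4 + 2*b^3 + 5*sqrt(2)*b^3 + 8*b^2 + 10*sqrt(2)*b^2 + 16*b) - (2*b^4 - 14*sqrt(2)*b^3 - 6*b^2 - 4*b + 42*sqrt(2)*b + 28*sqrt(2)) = -b^4 + 2*b^3 + 19*sqrt(2)*b^3 + 14*b^2 + 10*sqrt(2)*b^2 - 42*sqrt(2)*b + 20*b - 28*sqrt(2)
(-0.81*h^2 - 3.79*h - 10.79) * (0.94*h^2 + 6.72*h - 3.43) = -0.7614*h^4 - 9.0058*h^3 - 32.8331*h^2 - 59.5091*h + 37.0097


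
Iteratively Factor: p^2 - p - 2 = (p + 1)*(p - 2)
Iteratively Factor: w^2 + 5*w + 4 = (w + 1)*(w + 4)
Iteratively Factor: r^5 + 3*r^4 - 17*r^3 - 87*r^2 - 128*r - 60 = (r + 2)*(r^4 + r^3 - 19*r^2 - 49*r - 30) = (r + 2)^2*(r^3 - r^2 - 17*r - 15) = (r - 5)*(r + 2)^2*(r^2 + 4*r + 3) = (r - 5)*(r + 1)*(r + 2)^2*(r + 3)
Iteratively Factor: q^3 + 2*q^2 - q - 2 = (q - 1)*(q^2 + 3*q + 2) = (q - 1)*(q + 1)*(q + 2)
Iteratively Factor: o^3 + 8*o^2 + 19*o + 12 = (o + 1)*(o^2 + 7*o + 12) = (o + 1)*(o + 3)*(o + 4)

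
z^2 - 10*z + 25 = (z - 5)^2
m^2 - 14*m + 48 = (m - 8)*(m - 6)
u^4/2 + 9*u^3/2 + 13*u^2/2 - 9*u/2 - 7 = (u/2 + 1)*(u - 1)*(u + 1)*(u + 7)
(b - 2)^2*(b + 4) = b^3 - 12*b + 16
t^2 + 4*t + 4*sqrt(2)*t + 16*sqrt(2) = (t + 4)*(t + 4*sqrt(2))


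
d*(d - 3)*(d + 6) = d^3 + 3*d^2 - 18*d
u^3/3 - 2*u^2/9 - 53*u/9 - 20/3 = (u/3 + 1)*(u - 5)*(u + 4/3)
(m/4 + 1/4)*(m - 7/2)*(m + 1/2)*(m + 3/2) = m^4/4 - m^3/8 - 31*m^2/16 - 71*m/32 - 21/32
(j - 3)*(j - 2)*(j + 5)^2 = j^4 + 5*j^3 - 19*j^2 - 65*j + 150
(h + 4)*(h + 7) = h^2 + 11*h + 28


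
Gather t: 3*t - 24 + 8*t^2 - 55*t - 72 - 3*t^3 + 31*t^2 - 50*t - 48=-3*t^3 + 39*t^2 - 102*t - 144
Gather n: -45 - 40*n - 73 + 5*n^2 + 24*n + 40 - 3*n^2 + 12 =2*n^2 - 16*n - 66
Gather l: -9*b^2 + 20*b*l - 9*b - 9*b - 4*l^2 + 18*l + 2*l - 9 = -9*b^2 - 18*b - 4*l^2 + l*(20*b + 20) - 9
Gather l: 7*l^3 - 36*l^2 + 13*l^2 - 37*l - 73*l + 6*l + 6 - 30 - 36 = 7*l^3 - 23*l^2 - 104*l - 60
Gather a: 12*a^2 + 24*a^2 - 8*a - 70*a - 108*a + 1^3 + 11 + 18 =36*a^2 - 186*a + 30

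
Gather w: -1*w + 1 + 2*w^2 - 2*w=2*w^2 - 3*w + 1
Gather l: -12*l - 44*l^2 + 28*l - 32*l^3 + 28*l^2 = -32*l^3 - 16*l^2 + 16*l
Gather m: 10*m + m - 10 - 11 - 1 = 11*m - 22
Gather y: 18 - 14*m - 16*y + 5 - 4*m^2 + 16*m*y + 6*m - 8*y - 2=-4*m^2 - 8*m + y*(16*m - 24) + 21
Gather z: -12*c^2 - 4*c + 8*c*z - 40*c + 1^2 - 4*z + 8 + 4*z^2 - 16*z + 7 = -12*c^2 - 44*c + 4*z^2 + z*(8*c - 20) + 16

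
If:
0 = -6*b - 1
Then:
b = -1/6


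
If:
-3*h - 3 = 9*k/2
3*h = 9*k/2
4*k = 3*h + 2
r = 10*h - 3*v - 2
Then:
No Solution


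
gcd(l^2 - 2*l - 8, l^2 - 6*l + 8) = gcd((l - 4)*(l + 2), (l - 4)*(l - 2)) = l - 4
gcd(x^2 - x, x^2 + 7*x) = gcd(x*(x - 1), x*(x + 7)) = x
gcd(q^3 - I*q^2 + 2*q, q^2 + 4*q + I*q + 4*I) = q + I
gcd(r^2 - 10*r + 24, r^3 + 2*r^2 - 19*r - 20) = r - 4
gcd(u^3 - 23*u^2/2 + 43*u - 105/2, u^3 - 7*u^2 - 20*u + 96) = u - 3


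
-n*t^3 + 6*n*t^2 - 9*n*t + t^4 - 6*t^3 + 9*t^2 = t*(-n + t)*(t - 3)^2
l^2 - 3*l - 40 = (l - 8)*(l + 5)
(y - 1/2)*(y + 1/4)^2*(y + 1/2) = y^4 + y^3/2 - 3*y^2/16 - y/8 - 1/64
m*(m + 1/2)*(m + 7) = m^3 + 15*m^2/2 + 7*m/2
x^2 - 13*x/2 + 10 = (x - 4)*(x - 5/2)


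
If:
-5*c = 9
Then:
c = -9/5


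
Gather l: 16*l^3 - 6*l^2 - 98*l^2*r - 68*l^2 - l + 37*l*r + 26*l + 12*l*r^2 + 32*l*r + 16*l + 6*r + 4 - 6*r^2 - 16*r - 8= 16*l^3 + l^2*(-98*r - 74) + l*(12*r^2 + 69*r + 41) - 6*r^2 - 10*r - 4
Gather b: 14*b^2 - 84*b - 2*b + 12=14*b^2 - 86*b + 12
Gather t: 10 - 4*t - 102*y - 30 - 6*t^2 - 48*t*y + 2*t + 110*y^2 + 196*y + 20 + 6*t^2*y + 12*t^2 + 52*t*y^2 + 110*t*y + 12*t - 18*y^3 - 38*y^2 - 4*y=t^2*(6*y + 6) + t*(52*y^2 + 62*y + 10) - 18*y^3 + 72*y^2 + 90*y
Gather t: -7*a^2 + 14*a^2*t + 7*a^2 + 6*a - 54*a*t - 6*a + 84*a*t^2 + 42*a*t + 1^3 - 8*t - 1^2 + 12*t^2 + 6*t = t^2*(84*a + 12) + t*(14*a^2 - 12*a - 2)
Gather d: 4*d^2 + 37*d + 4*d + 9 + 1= 4*d^2 + 41*d + 10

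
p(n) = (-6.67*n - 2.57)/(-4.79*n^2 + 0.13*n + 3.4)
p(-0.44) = 0.15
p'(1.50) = -2.54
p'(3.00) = -0.25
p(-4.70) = -0.28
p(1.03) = 6.10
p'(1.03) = -34.06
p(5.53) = 0.28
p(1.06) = 5.23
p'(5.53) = -0.06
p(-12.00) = -0.11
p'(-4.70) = -0.06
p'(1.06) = -24.80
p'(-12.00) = -0.01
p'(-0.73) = -37.79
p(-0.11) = -0.55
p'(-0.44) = -3.03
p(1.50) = 1.75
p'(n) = (-6.67*n - 2.57)*(9.58*n - 0.13)/(-4.79*n^2 + 0.13*n + 3.4)^2 - 6.67/(-4.79*n^2 + 0.13*n + 3.4) = (31.9493*n^2 - 0.8671*n - (6.67*n + 2.57)*(9.58*n - 0.13) - 22.678)/(-4.79*n^2 + 0.13*n + 3.4)^2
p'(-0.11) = -1.81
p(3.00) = 0.57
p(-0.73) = 3.06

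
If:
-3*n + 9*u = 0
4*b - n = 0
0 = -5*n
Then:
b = 0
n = 0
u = 0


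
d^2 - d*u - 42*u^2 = (d - 7*u)*(d + 6*u)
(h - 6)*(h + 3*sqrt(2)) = h^2 - 6*h + 3*sqrt(2)*h - 18*sqrt(2)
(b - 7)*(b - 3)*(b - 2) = b^3 - 12*b^2 + 41*b - 42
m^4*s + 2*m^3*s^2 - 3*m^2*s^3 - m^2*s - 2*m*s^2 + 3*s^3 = (m - 1)*(m - s)*(m + 3*s)*(m*s + s)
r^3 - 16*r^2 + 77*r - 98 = (r - 7)^2*(r - 2)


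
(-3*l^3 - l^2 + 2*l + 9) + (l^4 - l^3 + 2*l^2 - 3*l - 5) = l^4 - 4*l^3 + l^2 - l + 4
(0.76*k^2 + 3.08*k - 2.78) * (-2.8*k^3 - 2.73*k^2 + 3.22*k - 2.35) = -2.128*k^5 - 10.6988*k^4 + 1.8228*k^3 + 15.721*k^2 - 16.1896*k + 6.533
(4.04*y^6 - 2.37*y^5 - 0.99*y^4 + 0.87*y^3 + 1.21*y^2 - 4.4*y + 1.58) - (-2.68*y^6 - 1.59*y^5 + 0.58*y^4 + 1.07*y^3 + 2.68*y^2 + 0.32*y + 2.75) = 6.72*y^6 - 0.78*y^5 - 1.57*y^4 - 0.2*y^3 - 1.47*y^2 - 4.72*y - 1.17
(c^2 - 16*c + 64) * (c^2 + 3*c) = c^4 - 13*c^3 + 16*c^2 + 192*c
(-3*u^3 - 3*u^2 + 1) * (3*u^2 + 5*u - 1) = -9*u^5 - 24*u^4 - 12*u^3 + 6*u^2 + 5*u - 1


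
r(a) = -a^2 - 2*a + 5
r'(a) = -2*a - 2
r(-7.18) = -32.19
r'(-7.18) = 12.36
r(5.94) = -42.16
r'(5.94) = -13.88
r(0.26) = 4.41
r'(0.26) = -2.52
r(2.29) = -4.82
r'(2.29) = -6.58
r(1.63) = -0.92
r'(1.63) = -5.26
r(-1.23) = 5.95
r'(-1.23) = 0.46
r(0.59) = 3.47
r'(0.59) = -3.18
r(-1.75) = 5.44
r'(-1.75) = 1.50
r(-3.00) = 2.00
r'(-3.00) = 4.00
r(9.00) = -94.00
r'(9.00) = -20.00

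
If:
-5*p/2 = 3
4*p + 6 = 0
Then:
No Solution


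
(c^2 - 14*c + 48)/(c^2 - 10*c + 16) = (c - 6)/(c - 2)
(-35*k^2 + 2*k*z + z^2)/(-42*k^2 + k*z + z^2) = (-5*k + z)/(-6*k + z)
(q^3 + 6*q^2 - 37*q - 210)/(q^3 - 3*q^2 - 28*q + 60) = (q + 7)/(q - 2)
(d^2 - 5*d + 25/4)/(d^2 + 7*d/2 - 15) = (d - 5/2)/(d + 6)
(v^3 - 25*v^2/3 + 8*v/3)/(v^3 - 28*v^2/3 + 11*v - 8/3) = v/(v - 1)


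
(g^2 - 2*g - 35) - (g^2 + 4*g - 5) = -6*g - 30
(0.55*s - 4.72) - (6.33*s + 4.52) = -5.78*s - 9.24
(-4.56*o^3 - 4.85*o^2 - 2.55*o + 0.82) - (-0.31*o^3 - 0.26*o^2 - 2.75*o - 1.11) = -4.25*o^3 - 4.59*o^2 + 0.2*o + 1.93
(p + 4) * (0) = 0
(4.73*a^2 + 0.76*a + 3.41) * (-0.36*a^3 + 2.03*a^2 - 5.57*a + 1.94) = -1.7028*a^5 + 9.3283*a^4 - 26.0309*a^3 + 11.8653*a^2 - 17.5193*a + 6.6154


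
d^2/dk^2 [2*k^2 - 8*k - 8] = 4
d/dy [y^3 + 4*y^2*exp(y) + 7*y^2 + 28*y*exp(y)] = 4*y^2*exp(y) + 3*y^2 + 36*y*exp(y) + 14*y + 28*exp(y)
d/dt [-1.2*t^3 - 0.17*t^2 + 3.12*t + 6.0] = -3.6*t^2 - 0.34*t + 3.12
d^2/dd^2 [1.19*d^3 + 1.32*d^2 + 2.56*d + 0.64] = 7.14*d + 2.64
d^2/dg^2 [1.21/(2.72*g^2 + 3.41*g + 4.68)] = (-17.904128*g^2 - 22.445984*g + 1.21*(5.44*g + 3.41)*(10.88*g + 6.82) - 30.805632)/(2.72*g^2 + 3.41*g + 4.68)^3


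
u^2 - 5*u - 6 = (u - 6)*(u + 1)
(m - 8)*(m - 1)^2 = m^3 - 10*m^2 + 17*m - 8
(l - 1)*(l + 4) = l^2 + 3*l - 4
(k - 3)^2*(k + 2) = k^3 - 4*k^2 - 3*k + 18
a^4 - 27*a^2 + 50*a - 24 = (a - 4)*(a - 1)^2*(a + 6)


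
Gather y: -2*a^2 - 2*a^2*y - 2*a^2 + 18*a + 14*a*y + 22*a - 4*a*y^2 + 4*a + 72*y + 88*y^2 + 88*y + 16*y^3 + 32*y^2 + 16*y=-4*a^2 + 44*a + 16*y^3 + y^2*(120 - 4*a) + y*(-2*a^2 + 14*a + 176)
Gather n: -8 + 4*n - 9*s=4*n - 9*s - 8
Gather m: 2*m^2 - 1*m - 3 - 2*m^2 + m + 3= 0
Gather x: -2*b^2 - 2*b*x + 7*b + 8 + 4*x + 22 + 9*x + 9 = -2*b^2 + 7*b + x*(13 - 2*b) + 39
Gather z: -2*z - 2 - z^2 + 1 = -z^2 - 2*z - 1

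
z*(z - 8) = z^2 - 8*z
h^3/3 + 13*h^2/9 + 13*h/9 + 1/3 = (h/3 + 1)*(h + 1/3)*(h + 1)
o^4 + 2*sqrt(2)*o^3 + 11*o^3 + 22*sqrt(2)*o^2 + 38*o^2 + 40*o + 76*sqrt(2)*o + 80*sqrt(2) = (o + 2)*(o + 4)*(o + 5)*(o + 2*sqrt(2))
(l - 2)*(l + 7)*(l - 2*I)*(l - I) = l^4 + 5*l^3 - 3*I*l^3 - 16*l^2 - 15*I*l^2 - 10*l + 42*I*l + 28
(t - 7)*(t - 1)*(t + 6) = t^3 - 2*t^2 - 41*t + 42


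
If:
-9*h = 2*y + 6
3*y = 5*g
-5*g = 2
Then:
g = -2/5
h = -14/27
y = -2/3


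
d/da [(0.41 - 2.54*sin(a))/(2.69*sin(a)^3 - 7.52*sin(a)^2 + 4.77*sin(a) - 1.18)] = (13.6652*sin(a)^3 - 22.4095*sin(a)^2 + 6.1664*sin(a) + 1.0415)*cos(a)/(7.2361*sin(a)^6 - 40.4576*sin(a)^5 + 82.213*sin(a)^4 - 78.0892*sin(a)^3 + 40.5001*sin(a)^2 - 11.2572*sin(a) + 1.3924)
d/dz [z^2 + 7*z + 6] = 2*z + 7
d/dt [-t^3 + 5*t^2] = t*(10 - 3*t)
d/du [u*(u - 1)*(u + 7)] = 3*u^2 + 12*u - 7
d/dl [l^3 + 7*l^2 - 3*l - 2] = 3*l^2 + 14*l - 3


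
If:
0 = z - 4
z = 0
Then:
No Solution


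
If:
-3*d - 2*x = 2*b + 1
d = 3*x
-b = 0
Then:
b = 0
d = -3/11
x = -1/11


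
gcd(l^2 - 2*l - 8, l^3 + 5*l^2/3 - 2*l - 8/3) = l + 2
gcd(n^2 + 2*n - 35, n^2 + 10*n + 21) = n + 7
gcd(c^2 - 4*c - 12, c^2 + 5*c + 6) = c + 2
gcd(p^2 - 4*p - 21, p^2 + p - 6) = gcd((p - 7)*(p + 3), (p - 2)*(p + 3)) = p + 3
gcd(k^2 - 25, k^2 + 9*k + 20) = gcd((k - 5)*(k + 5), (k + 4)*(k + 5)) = k + 5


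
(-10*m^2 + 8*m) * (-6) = 60*m^2 - 48*m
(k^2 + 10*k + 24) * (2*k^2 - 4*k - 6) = 2*k^4 + 16*k^3 + 2*k^2 - 156*k - 144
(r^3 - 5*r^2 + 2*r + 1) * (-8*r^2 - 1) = -8*r^5 + 40*r^4 - 17*r^3 - 3*r^2 - 2*r - 1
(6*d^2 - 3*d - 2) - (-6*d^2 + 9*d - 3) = 12*d^2 - 12*d + 1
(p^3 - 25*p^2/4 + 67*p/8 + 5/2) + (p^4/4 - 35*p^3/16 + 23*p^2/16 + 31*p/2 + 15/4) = p^4/4 - 19*p^3/16 - 77*p^2/16 + 191*p/8 + 25/4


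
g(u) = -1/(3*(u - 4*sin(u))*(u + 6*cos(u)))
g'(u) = -(6*sin(u) - 1)/(3*(u - 4*sin(u))*(u + 6*cos(u))^2) - (4*cos(u) - 1)/(3*(u - 4*sin(u))^2*(u + 6*cos(u)))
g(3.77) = 0.05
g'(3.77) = 0.18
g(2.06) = -0.30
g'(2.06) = 1.10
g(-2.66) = -0.05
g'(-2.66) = -0.32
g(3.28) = 0.03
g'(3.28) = -0.02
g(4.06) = -0.11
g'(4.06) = 1.58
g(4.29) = -0.02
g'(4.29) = 0.09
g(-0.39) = -0.06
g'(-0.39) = -0.10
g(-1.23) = -0.17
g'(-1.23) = 1.43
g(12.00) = 0.00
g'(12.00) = 0.00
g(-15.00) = 0.00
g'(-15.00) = 0.00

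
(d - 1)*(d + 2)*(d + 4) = d^3 + 5*d^2 + 2*d - 8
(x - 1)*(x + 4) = x^2 + 3*x - 4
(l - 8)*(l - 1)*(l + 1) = l^3 - 8*l^2 - l + 8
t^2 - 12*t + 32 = (t - 8)*(t - 4)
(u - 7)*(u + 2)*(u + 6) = u^3 + u^2 - 44*u - 84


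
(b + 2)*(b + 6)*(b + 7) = b^3 + 15*b^2 + 68*b + 84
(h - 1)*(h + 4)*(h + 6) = h^3 + 9*h^2 + 14*h - 24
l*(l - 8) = l^2 - 8*l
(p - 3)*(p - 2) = p^2 - 5*p + 6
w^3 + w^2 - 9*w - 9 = (w - 3)*(w + 1)*(w + 3)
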